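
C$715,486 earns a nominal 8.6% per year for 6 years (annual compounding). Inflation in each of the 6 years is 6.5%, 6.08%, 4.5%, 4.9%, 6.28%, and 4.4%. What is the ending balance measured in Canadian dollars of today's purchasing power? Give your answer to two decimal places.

C$854,187.38

Nominal value at maturity: C$715,486 × (1 + 8.6%)^6 ≈ C$1,173,762.13.
Price-level factor over 6 years: 1.065 × 1.0608 × 1.045 × 1.049 × 1.0628 × 1.044 ≈ 1.3741272177.
Dividing the nominal maturity value by the price-level factor gives the value in today's money.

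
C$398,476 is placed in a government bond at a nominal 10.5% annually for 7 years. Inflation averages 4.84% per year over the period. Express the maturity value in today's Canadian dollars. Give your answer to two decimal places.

C$575,770.00

Nominal value at maturity: C$398,476 × (1 + 10.5%)^7 ≈ C$801,563.84.
Price-level factor over 7 years: (1 + 4.84%)^7 ≈ 1.3921597904.
The maturity value deflated by that factor is the answer in today's purchasing power.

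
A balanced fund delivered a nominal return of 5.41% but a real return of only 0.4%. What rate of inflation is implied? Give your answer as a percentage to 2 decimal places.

4.99%

From (1+r_nom) = (1+r_real)(1+π), we get 1+π = (1 + 5.41%)/(1 + 0.4%) = 1.0541/1.004 ≈ 1.04990.
So π ≈ 4.9900%.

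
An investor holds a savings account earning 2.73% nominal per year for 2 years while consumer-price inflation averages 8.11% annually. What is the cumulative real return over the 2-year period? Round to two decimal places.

The annual real rate is (1+2.73%)/(1+8.11%) − 1 = -4.9764%.
Compounded over 2 years: (1 + -0.049764)^2 − 1 ≈ -0.09705.

-9.71%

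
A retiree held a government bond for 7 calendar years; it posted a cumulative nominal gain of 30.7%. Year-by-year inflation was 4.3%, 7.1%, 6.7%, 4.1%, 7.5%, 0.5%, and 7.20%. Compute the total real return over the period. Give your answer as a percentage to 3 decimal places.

-9.047%

Cumulative inflation factor: 1.043 × 1.071 × 1.067 × 1.041 × 1.075 × 1.005 × 1.0720 ≈ 1.43700.
Nominal growth factor: 1.30700. Real growth factor = 1.30700 / 1.43700 ≈ 0.90953.
Total real return ≈ -9.0469%.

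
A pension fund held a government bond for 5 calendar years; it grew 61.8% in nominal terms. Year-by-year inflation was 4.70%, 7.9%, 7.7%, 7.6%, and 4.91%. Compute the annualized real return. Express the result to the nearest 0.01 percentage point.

3.33%

Cumulative inflation factor: 1.0470 × 1.079 × 1.077 × 1.076 × 1.0491 ≈ 1.37345.
Nominal growth factor: 1.61800. Real growth factor = 1.61800 / 1.37345 ≈ 1.17805.
Annualized: 1.17805^(1/5) − 1 ≈ 0.03332.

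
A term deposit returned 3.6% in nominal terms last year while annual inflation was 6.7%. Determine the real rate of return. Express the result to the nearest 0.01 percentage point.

Real return via the Fisher equation: (1 + 3.6%)/(1 + 6.7%) − 1 = 1.036/1.067 − 1 ≈ -0.02905.

-2.91%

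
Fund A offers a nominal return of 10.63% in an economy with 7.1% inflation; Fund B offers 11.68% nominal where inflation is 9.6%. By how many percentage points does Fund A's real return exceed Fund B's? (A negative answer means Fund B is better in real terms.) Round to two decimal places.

Fund A real return: 1.1063/1.071 − 1 = 3.296%.
Fund B real return: 1.1168/1.096 − 1 = 1.898%.
Difference: 3.296 − 1.898 = 1.398 pp.

1.40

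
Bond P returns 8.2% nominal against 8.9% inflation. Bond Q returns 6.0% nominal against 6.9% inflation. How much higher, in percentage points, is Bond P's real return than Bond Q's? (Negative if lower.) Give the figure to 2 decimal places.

0.20

Bond P real return: 1.082/1.089 − 1 = -0.643%.
Bond Q real return: 1.060/1.069 − 1 = -0.842%.
Difference: -0.643 − (-0.842) = 0.199 pp.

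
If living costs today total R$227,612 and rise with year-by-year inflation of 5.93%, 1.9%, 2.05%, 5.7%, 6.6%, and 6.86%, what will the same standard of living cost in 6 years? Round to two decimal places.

R$301,889.97

Cumulative price-level factor: 1.0593 × 1.019 × 1.0205 × 1.057 × 1.066 × 1.0686 ≈ 1.3263359071.
Multiplying R$227,612 by the price-level factor gives the future nominal sum.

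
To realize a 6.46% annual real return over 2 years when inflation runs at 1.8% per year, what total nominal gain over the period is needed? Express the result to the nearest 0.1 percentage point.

17.5%

Required annual nominal rate: (1+6.46%)(1+1.8%) − 1 = 8.37628%.
Cumulative over 2 years: (1 + 0.0837628)^2 − 1 ≈ 0.17454.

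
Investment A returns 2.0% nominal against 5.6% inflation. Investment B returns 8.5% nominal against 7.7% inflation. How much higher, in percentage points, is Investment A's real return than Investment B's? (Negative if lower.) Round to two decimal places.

-4.15

Investment A real return: 1.020/1.056 − 1 = -3.409%.
Investment B real return: 1.085/1.077 − 1 = 0.743%.
Difference: -3.409 − 0.743 = -4.152 pp.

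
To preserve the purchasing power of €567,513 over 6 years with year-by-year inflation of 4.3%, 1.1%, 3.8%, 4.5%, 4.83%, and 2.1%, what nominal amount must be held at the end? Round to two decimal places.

€694,762.31

Cumulative price-level factor: 1.043 × 1.011 × 1.038 × 1.045 × 1.0483 × 1.021 ≈ 1.2242227219.
The nominal amount required is €567,513 scaled up by that factor.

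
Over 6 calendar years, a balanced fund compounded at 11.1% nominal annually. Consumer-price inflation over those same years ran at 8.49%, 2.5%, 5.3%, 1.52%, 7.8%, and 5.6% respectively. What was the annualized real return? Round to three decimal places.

5.637%

Cumulative inflation factor: 1.0849 × 1.025 × 1.053 × 1.0152 × 1.078 × 1.056 ≈ 1.35324.
Nominal growth factor: 1.88055. Real growth factor = 1.88055 / 1.35324 ≈ 1.38966.
Annualized: 1.38966^(1/6) − 1 ≈ 0.05637.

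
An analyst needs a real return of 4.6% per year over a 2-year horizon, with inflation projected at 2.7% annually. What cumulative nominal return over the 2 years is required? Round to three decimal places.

Required annual nominal rate: (1+4.6%)(1+2.7%) − 1 = 7.4242%.
Cumulative over 2 years: (1 + 0.074242)^2 − 1 ≈ 0.15400.

15.400%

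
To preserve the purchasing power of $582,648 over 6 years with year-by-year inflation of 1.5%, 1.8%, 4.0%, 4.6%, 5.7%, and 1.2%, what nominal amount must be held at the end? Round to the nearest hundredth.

Cumulative price-level factor: 1.015 × 1.018 × 1.040 × 1.046 × 1.057 × 1.012 ≈ 1.2023595131.
The nominal amount required is $582,648 scaled up by that factor.

$700,552.37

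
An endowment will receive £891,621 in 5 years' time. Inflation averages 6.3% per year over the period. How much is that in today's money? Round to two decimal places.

£656,922.24

Price-level factor over 5 years: (1 + 6.3%)^5 ≈ 1.3572702272.
Purchasing power today: £891,621 divided by that factor.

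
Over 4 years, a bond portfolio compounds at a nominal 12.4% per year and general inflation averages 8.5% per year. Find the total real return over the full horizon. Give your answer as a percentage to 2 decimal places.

15.17%

The annual real rate is (1+12.4%)/(1+8.5%) − 1 = 3.5945%.
Compounded over 4 years: (1 + 0.035945)^4 − 1 ≈ 0.15172.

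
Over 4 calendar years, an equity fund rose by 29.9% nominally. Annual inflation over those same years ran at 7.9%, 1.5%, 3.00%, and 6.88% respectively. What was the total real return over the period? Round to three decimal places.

7.743%

Cumulative inflation factor: 1.079 × 1.015 × 1.0300 × 1.0688 ≈ 1.20565.
Nominal growth factor: 1.29900. Real growth factor = 1.29900 / 1.20565 ≈ 1.07743.
Total real return ≈ 7.7427%.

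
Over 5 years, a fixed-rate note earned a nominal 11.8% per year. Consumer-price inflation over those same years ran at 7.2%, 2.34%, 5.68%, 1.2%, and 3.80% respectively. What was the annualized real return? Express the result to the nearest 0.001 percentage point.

7.478%

Cumulative inflation factor: 1.072 × 1.0234 × 1.0568 × 1.012 × 1.0380 ≈ 1.21790.
Nominal growth factor: 1.74666. Real growth factor = 1.74666 / 1.21790 ≈ 1.43416.
Annualized: 1.43416^(1/5) − 1 ≈ 0.07478.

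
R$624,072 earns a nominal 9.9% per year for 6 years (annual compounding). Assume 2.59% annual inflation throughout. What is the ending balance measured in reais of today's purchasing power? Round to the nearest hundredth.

Nominal value at maturity: R$624,072 × (1 + 9.9%)^6 ≈ R$1,099,564.86.
Price-level factor over 6 years: (1 + 2.59%)^6 ≈ 1.1658164496.
Dividing the nominal maturity value by the price-level factor gives the value in today's money.

R$943,171.51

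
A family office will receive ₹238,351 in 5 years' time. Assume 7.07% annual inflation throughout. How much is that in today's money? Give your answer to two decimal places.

₹169,386.18

Price-level factor over 5 years: (1 + 7.07%)^5 ≈ 1.4071455234.
Purchasing power today: ₹238,351 divided by that factor.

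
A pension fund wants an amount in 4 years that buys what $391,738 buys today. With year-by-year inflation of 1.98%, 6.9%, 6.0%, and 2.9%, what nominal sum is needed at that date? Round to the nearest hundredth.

Cumulative price-level factor: 1.0198 × 1.069 × 1.060 × 1.029 ≈ 1.1890878810.
The nominal amount required is $391,738 scaled up by that factor.

$465,810.91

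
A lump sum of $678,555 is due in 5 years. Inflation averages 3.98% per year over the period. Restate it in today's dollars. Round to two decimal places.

$558,259.33

Price-level factor over 5 years: (1 + 3.98%)^5 ≈ 1.2154834937.
Purchasing power today: $678,555 divided by that factor.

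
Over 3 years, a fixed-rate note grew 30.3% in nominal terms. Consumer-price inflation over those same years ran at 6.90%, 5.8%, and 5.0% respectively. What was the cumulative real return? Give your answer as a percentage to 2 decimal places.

Cumulative inflation factor: 1.0690 × 1.058 × 1.050 ≈ 1.18755.
Nominal growth factor: 1.30300. Real growth factor = 1.30300 / 1.18755 ≈ 1.09722.
Total real return ≈ 9.7215%.

9.72%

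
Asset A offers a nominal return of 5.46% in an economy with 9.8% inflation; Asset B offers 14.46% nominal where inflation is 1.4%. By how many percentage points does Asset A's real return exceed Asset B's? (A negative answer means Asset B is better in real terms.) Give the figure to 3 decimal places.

Asset A real return: 1.0546/1.098 − 1 = -3.9526%.
Asset B real return: 1.1446/1.014 − 1 = 12.8797%.
Difference: -3.9526 − 12.8797 = -16.8323 pp.

-16.832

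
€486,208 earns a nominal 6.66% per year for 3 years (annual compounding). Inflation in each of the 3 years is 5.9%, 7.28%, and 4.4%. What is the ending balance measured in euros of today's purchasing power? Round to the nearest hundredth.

Nominal value at maturity: €486,208 × (1 + 6.66%)^3 ≈ €589,965.80.
Price-level factor over 3 years: 1.059 × 1.0728 × 1.044 = 1.1860833888.
Dividing the nominal maturity value by the price-level factor gives the value in today's money.

€497,406.68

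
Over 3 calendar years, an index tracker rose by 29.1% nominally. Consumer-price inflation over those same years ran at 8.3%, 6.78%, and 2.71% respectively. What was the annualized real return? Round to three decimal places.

2.817%

Cumulative inflation factor: 1.083 × 1.0678 × 1.0271 ≈ 1.18777.
Nominal growth factor: 1.29100. Real growth factor = 1.29100 / 1.18777 ≈ 1.08691.
Annualized: 1.08691^(1/3) − 1 ≈ 0.02817.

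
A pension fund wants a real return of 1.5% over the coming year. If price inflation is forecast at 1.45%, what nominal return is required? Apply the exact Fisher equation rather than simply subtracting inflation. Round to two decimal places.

By the Fisher equation, 1 + r_nom = (1 + 1.5%)(1 + 1.45%) = 1.015 × 1.0145 = 1.0297175.
So r_nom = 2.97175%.

2.97%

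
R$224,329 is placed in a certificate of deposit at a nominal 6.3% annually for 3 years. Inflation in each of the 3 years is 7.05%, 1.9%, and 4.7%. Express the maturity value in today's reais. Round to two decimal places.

Nominal value at maturity: R$224,329 × (1 + 6.3%)^3 ≈ R$269,454.36.
Price-level factor over 3 years: 1.0705 × 1.019 × 1.047 = 1.1421089565.
The maturity value deflated by that factor is the answer in today's purchasing power.

R$235,927.02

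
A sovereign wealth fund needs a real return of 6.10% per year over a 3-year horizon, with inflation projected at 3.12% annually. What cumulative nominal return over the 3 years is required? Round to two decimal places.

30.97%

Required annual nominal rate: (1+6.10%)(1+3.12%) − 1 = 9.41032%.
Cumulative over 3 years: (1 + 0.0941032)^3 − 1 ≈ 0.30971.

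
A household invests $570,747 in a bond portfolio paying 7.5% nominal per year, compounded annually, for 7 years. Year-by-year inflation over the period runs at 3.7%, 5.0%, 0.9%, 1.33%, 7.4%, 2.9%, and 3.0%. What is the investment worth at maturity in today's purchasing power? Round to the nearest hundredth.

$747,220.44

Nominal value at maturity: $570,747 × (1 + 7.5%)^7 ≈ $946,897.32.
Price-level factor over 7 years: 1.037 × 1.050 × 1.009 × 1.0133 × 1.074 × 1.029 × 1.030 ≈ 1.2672262052.
Dividing the nominal maturity value by the price-level factor gives the value in today's money.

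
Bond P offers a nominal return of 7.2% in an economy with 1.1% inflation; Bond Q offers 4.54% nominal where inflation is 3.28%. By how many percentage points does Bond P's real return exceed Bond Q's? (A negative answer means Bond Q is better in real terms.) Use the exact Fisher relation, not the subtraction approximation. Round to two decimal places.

4.81

Bond P real return: 1.072/1.011 − 1 = 6.034%.
Bond Q real return: 1.0454/1.0328 − 1 = 1.220%.
Difference: 6.034 − 1.220 = 4.814 pp.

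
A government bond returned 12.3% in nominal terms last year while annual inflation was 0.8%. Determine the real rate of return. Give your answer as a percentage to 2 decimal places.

Real return via the Fisher equation: (1 + 12.3%)/(1 + 0.8%) − 1 = 1.123/1.008 − 1 ≈ 0.11409.

11.41%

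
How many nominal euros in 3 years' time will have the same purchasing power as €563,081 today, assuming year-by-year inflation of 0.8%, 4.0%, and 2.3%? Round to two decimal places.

Cumulative price-level factor: 1.008 × 1.040 × 1.023 = 1.07243136.
Multiplying €563,081 by the price-level factor gives the future nominal sum.

€603,865.72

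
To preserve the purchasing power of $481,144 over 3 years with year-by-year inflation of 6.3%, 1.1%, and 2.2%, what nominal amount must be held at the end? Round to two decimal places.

Cumulative price-level factor: 1.063 × 1.011 × 1.022 = 1.098336246.
The nominal amount required is $481,144 scaled up by that factor.

$528,457.89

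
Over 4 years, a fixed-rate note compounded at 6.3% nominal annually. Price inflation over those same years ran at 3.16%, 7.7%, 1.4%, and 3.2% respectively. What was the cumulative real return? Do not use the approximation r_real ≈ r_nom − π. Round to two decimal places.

Cumulative inflation factor: 1.0316 × 1.077 × 1.014 × 1.032 ≈ 1.16264.
Nominal growth factor: 1.27683. Real growth factor = 1.27683 / 1.16264 ≈ 1.09822.
Total real return ≈ 9.8218%.

9.82%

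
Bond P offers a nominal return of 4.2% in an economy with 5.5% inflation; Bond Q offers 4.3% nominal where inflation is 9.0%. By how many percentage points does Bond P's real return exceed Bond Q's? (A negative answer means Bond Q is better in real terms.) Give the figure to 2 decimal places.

3.08

Bond P real return: 1.042/1.055 − 1 = -1.232%.
Bond Q real return: 1.043/1.090 − 1 = -4.312%.
Difference: -1.232 − (-4.312) = 3.080 pp.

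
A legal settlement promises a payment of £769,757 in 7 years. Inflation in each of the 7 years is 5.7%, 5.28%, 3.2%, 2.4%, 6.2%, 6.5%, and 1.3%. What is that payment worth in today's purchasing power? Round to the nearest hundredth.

£571,307.02

Price-level factor over 7 years: 1.057 × 1.0528 × 1.032 × 1.024 × 1.062 × 1.065 × 1.013 ≈ 1.3473613569.
Purchasing power today: £769,757 divided by that factor.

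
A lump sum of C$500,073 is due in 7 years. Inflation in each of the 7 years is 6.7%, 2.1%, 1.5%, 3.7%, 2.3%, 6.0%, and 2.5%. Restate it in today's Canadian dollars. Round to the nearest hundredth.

Price-level factor over 7 years: 1.067 × 1.021 × 1.015 × 1.037 × 1.023 × 1.060 × 1.025 ≈ 1.2745014225.
Purchasing power today: C$500,073 divided by that factor.

C$392,367.55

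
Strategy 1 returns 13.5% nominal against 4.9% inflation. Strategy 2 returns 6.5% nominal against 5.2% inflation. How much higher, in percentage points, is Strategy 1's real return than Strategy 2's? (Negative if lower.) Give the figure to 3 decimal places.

Strategy 1 real return: 1.135/1.049 − 1 = 8.1983%.
Strategy 2 real return: 1.065/1.052 − 1 = 1.2357%.
Difference: 8.1983 − 1.2357 = 6.9626 pp.

6.963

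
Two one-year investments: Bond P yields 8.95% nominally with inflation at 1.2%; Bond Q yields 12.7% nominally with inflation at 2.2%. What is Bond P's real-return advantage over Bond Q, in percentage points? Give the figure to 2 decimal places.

-2.62

Bond P real return: 1.0895/1.012 − 1 = 7.658%.
Bond Q real return: 1.127/1.022 − 1 = 10.274%.
Difference: 7.658 − 10.274 = -2.616 pp.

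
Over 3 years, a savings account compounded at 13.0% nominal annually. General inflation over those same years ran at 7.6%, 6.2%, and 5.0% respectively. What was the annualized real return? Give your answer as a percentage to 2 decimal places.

6.34%

Cumulative inflation factor: 1.076 × 1.062 × 1.050 ≈ 1.19985.
Nominal growth factor: 1.44290. Real growth factor = 1.44290 / 1.19985 ≈ 1.20257.
Annualized: 1.20257^(1/3) − 1 ≈ 0.06342.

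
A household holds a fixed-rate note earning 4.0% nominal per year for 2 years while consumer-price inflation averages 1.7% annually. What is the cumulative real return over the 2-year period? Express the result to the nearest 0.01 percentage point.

4.57%

The annual real rate is (1+4.0%)/(1+1.7%) − 1 = 2.2616%.
Compounded over 2 years: (1 + 0.022616)^2 − 1 ≈ 0.04574.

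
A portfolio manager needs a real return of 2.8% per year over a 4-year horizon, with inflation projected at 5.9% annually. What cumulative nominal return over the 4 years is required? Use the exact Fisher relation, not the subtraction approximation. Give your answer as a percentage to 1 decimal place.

Required annual nominal rate: (1+2.8%)(1+5.9%) − 1 = 8.8652%.
Cumulative over 4 years: (1 + 0.088652)^4 − 1 ≈ 0.40461.

40.5%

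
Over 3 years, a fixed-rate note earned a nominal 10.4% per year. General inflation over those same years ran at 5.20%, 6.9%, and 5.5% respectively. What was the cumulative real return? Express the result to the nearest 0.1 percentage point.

Cumulative inflation factor: 1.0520 × 1.069 × 1.055 ≈ 1.18644.
Nominal growth factor: 1.34557. Real growth factor = 1.34557 / 1.18644 ≈ 1.13413.
Total real return ≈ 13.4126%.

13.4%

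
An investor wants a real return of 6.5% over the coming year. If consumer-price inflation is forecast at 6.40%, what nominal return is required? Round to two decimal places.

13.32%

By the Fisher equation, 1 + r_nom = (1 + 6.5%)(1 + 6.40%) = 1.065 × 1.0640 = 1.13316.
So r_nom = 13.316%.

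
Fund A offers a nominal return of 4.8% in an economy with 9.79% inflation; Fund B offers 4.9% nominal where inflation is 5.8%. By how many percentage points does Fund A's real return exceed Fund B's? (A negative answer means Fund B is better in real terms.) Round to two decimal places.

Fund A real return: 1.048/1.0979 − 1 = -4.545%.
Fund B real return: 1.049/1.058 − 1 = -0.851%.
Difference: -4.545 − (-0.851) = -3.694 pp.

-3.69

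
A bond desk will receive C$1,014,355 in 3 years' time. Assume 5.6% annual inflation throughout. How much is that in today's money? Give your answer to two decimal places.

C$861,386.81

Price-level factor over 3 years: (1 + 5.6%)^3 = 1.177583616.
Purchasing power today: C$1,014,355 divided by that factor.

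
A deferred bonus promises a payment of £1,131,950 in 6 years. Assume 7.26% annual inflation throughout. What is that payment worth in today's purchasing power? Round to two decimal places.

£743,362.23

Price-level factor over 6 years: (1 + 7.26%)^6 ≈ 1.5227435050.
Purchasing power today: £1,131,950 divided by that factor.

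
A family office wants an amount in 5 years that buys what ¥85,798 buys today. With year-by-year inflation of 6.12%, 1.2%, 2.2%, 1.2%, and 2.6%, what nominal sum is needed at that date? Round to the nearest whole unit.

¥97,776

Cumulative price-level factor: 1.0612 × 1.012 × 1.022 × 1.012 × 1.026 ≈ 1.1396107122.
Multiplying ¥85,798 by the price-level factor gives the future nominal sum.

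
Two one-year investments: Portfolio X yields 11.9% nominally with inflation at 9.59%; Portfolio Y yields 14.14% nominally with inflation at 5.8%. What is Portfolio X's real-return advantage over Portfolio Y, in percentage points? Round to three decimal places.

-5.775

Portfolio X real return: 1.119/1.0959 − 1 = 2.1079%.
Portfolio Y real return: 1.1414/1.058 − 1 = 7.8828%.
Difference: 2.1079 − 7.8828 = -5.7749 pp.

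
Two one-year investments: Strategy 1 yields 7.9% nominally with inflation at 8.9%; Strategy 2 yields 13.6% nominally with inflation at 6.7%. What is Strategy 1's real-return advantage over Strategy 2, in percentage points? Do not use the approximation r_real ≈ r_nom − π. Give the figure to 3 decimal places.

-7.385

Strategy 1 real return: 1.079/1.089 − 1 = -0.9183%.
Strategy 2 real return: 1.136/1.067 − 1 = 6.4667%.
Difference: -0.9183 − 6.4667 = -7.3850 pp.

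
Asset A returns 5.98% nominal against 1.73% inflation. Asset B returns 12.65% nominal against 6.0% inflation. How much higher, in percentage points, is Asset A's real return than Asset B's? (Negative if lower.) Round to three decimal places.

Asset A real return: 1.0598/1.0173 − 1 = 4.1777%.
Asset B real return: 1.1265/1.060 − 1 = 6.2736%.
Difference: 4.1777 − 6.2736 = -2.0959 pp.

-2.096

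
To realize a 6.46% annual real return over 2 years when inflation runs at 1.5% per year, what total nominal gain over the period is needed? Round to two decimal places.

Required annual nominal rate: (1+6.46%)(1+1.5%) − 1 = 8.0569%.
Cumulative over 2 years: (1 + 0.080569)^2 − 1 ≈ 0.16763.

16.76%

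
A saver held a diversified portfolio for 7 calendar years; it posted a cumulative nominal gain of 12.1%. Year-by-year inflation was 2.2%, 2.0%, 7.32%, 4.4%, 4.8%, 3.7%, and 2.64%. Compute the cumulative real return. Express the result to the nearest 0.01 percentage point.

-13.96%

Cumulative inflation factor: 1.022 × 1.020 × 1.0732 × 1.044 × 1.048 × 1.037 × 1.0264 ≈ 1.30283.
Nominal growth factor: 1.12100. Real growth factor = 1.12100 / 1.30283 ≈ 0.86043.
Total real return ≈ -13.9568%.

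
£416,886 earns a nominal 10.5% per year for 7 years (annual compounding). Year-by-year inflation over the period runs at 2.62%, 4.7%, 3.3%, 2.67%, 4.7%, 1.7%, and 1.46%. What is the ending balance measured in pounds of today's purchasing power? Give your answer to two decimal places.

£681,189.88

Nominal value at maturity: £416,886 × (1 + 10.5%)^7 ≈ £838,596.91.
Price-level factor over 7 years: 1.0262 × 1.047 × 1.033 × 1.0267 × 1.047 × 1.017 × 1.0146 ≈ 1.2310765765.
The maturity value deflated by that factor is the answer in today's purchasing power.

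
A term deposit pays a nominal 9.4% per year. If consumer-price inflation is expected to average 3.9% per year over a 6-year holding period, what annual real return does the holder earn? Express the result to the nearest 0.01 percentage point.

With constant rates the annual real return is the same each year: (1+9.4%)/(1+3.9%) − 1 = 0.05294.

5.29%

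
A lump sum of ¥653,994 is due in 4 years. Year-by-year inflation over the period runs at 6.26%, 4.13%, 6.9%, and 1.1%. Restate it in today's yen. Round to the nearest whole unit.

¥546,889

Price-level factor over 4 years: 1.0626 × 1.0413 × 1.069 × 1.011 ≈ 1.1958440328.
Purchasing power today: ¥653,994 divided by that factor.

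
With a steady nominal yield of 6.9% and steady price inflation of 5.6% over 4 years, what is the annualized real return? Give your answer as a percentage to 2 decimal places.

With constant rates the annual real return is the same each year: (1+6.9%)/(1+5.6%) − 1 = 0.01231.

1.23%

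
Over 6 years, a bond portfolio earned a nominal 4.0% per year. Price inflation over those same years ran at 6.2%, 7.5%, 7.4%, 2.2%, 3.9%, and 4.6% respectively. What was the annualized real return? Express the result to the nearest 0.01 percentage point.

-1.22%

Cumulative inflation factor: 1.062 × 1.075 × 1.074 × 1.022 × 1.039 × 1.046 ≈ 1.36187.
Nominal growth factor: 1.26532. Real growth factor = 1.26532 / 1.36187 ≈ 0.92910.
Annualized: 0.92910^(1/6) − 1 ≈ -0.01218.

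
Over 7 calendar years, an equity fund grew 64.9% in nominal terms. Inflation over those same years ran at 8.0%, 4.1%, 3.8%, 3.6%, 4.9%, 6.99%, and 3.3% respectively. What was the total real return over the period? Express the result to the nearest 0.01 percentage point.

Cumulative inflation factor: 1.080 × 1.041 × 1.038 × 1.036 × 1.049 × 1.0699 × 1.033 ≈ 1.40169.
Nominal growth factor: 1.64900. Real growth factor = 1.64900 / 1.40169 ≈ 1.17644.
Total real return ≈ 17.6441%.

17.64%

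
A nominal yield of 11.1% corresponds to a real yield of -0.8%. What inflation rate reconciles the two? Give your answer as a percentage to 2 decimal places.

From (1+r_nom) = (1+r_real)(1+π), we get 1+π = (1 + 11.1%)/(1 − 0.8%) = 1.111/0.992 ≈ 1.11996.
So π ≈ 11.9960%.

12.00%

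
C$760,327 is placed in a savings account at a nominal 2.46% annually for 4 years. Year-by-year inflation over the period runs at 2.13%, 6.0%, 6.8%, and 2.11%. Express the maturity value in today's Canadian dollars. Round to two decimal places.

C$709,772.38

Nominal value at maturity: C$760,327 × (1 + 2.46%)^4 ≈ C$837,949.45.
Price-level factor over 4 years: 1.0213 × 1.060 × 1.068 × 1.0211 ≈ 1.1805889827.
The maturity value deflated by that factor is the answer in today's purchasing power.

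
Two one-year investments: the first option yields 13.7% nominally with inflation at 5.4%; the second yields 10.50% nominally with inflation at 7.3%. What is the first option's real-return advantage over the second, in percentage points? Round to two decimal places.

The first option real return: 1.137/1.054 − 1 = 7.875%.
The second real return: 1.1050/1.073 − 1 = 2.982%.
Difference: 7.875 − 2.982 = 4.893 pp.

4.89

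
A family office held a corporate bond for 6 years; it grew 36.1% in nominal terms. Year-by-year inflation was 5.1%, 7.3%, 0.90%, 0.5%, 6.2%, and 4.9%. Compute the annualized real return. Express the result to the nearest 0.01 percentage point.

Cumulative inflation factor: 1.051 × 1.073 × 1.0090 × 1.005 × 1.062 × 1.049 ≈ 1.27397.
Nominal growth factor: 1.36100. Real growth factor = 1.36100 / 1.27397 ≈ 1.06831.
Annualized: 1.06831^(1/6) − 1 ≈ 0.01107.

1.11%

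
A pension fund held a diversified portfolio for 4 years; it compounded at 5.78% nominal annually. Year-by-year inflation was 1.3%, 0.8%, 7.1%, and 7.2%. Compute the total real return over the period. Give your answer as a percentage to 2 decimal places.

6.80%

Cumulative inflation factor: 1.013 × 1.008 × 1.071 × 1.072 ≈ 1.17234.
Nominal growth factor: 1.25203. Real growth factor = 1.25203 / 1.17234 ≈ 1.06797.
Total real return ≈ 6.7972%.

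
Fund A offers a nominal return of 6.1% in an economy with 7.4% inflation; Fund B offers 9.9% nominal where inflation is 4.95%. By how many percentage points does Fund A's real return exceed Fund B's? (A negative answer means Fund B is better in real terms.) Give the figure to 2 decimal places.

Fund A real return: 1.061/1.074 − 1 = -1.210%.
Fund B real return: 1.099/1.0495 − 1 = 4.717%.
Difference: -1.210 − 4.717 = -5.927 pp.

-5.93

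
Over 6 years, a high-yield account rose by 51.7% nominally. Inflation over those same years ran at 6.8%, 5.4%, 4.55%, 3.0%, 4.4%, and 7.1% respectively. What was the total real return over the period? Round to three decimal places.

Cumulative inflation factor: 1.068 × 1.054 × 1.0455 × 1.030 × 1.044 × 1.071 ≈ 1.35539.
Nominal growth factor: 1.51700. Real growth factor = 1.51700 / 1.35539 ≈ 1.11924.
Total real return ≈ 11.9238%.

11.924%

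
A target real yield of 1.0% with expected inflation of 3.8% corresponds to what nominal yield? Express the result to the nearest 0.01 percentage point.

By the Fisher equation, 1 + r_nom = (1 + 1.0%)(1 + 3.8%) = 1.010 × 1.038 = 1.04838.
So r_nom = 4.838%.

4.84%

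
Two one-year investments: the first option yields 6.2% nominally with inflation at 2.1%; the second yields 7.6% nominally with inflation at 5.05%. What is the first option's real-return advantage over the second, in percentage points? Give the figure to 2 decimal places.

1.59

The first option real return: 1.062/1.021 − 1 = 4.016%.
The second real return: 1.076/1.0505 − 1 = 2.427%.
Difference: 4.016 − 2.427 = 1.589 pp.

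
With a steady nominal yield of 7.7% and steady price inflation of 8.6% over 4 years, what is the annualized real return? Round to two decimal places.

With constant rates the annual real return is the same each year: (1+7.7%)/(1+8.6%) − 1 = -0.00829.

-0.83%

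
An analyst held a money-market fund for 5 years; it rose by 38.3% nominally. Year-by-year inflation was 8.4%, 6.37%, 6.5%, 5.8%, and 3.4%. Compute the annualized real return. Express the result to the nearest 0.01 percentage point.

Cumulative inflation factor: 1.084 × 1.0637 × 1.065 × 1.058 × 1.034 ≈ 1.34340.
Nominal growth factor: 1.38300. Real growth factor = 1.38300 / 1.34340 ≈ 1.02948.
Annualized: 1.02948^(1/5) − 1 ≈ 0.00583.

0.58%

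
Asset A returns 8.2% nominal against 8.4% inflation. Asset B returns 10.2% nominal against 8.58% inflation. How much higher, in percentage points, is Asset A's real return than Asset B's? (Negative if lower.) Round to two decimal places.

-1.68

Asset A real return: 1.082/1.084 − 1 = -0.185%.
Asset B real return: 1.102/1.0858 − 1 = 1.492%.
Difference: -0.185 − 1.492 = -1.677 pp.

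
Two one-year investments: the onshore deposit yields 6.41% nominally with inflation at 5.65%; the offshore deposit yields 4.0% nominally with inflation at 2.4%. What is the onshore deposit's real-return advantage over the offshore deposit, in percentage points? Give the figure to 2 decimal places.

The onshore deposit real return: 1.0641/1.0565 − 1 = 0.719%.
The offshore deposit real return: 1.040/1.024 − 1 = 1.563%.
Difference: 0.719 − 1.563 = -0.844 pp.

-0.84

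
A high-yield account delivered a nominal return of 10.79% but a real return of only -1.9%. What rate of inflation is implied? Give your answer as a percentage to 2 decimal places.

12.94%

From (1+r_nom) = (1+r_real)(1+π), we get 1+π = (1 + 10.79%)/(1 − 1.9%) = 1.1079/0.981 ≈ 1.12936.
So π ≈ 12.9358%.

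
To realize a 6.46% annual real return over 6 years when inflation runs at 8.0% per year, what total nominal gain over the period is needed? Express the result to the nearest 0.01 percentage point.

Required annual nominal rate: (1+6.46%)(1+8.0%) − 1 = 14.9768%.
Cumulative over 6 years: (1 + 0.149768)^6 − 1 ≈ 1.31026.

131.03%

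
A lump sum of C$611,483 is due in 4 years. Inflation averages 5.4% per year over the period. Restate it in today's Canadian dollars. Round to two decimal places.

C$495,475.23

Price-level factor over 4 years: (1 + 5.4%)^4 ≈ 1.2341343591.
Purchasing power today: C$611,483 divided by that factor.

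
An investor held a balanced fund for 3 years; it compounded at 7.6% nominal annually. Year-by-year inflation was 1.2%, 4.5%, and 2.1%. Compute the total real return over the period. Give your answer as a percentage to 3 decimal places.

15.376%

Cumulative inflation factor: 1.012 × 1.045 × 1.021 ≈ 1.07975.
Nominal growth factor: 1.24577. Real growth factor = 1.24577 / 1.07975 ≈ 1.15376.
Total real return ≈ 15.3757%.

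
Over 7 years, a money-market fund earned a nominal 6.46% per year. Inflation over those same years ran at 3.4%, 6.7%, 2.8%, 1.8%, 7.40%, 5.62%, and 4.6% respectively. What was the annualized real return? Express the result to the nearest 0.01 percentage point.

Cumulative inflation factor: 1.034 × 1.067 × 1.028 × 1.018 × 1.0740 × 1.0562 × 1.046 ≈ 1.36996.
Nominal growth factor: 1.54991. Real growth factor = 1.54991 / 1.36996 ≈ 1.13135.
Annualized: 1.13135^(1/7) − 1 ≈ 0.01779.

1.78%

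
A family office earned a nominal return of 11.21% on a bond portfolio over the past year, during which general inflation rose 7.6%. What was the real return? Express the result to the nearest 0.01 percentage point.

Real return via the Fisher equation: (1 + 11.21%)/(1 + 7.6%) − 1 = 1.1121/1.076 − 1 ≈ 0.03355.

3.36%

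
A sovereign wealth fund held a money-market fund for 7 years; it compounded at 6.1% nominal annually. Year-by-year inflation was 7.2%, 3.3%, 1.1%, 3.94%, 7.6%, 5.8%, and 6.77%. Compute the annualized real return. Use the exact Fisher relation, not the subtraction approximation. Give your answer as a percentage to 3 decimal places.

0.973%

Cumulative inflation factor: 1.072 × 1.033 × 1.011 × 1.0394 × 1.076 × 1.058 × 1.0677 ≈ 1.41441.
Nominal growth factor: 1.51359. Real growth factor = 1.51359 / 1.41441 ≈ 1.07012.
Annualized: 1.07012^(1/7) − 1 ≈ 0.00973.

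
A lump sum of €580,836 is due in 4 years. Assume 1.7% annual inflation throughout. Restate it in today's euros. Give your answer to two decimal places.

€542,962.35

Price-level factor over 4 years: (1 + 1.7%)^4 ≈ 1.0697537355.
Purchasing power today: €580,836 divided by that factor.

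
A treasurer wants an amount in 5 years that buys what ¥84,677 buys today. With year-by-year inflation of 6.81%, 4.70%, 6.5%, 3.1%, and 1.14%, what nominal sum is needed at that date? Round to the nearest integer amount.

¥105,161

Cumulative price-level factor: 1.0681 × 1.0470 × 1.065 × 1.031 × 1.0114 ≈ 1.2419091279.
The nominal amount required is ¥84,677 scaled up by that factor.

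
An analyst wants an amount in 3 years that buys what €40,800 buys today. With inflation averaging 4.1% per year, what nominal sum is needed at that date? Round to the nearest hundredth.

Cumulative price-level factor: (1+4.1%)^3 = 1.128111921.
The nominal amount required is €40,800 scaled up by that factor.

€46,026.97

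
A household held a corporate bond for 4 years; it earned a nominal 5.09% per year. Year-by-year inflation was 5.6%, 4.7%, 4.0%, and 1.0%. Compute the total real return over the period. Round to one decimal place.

Cumulative inflation factor: 1.056 × 1.047 × 1.040 × 1.010 ≈ 1.16136.
Nominal growth factor: 1.21968. Real growth factor = 1.21968 / 1.16136 ≈ 1.05022.
Total real return ≈ 5.0220%.

5.0%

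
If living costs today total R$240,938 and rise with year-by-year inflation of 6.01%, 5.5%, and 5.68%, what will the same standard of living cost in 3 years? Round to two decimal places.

R$284,772.07

Cumulative price-level factor: 1.0601 × 1.055 × 1.0568 = 1.1819309324.
Multiplying R$240,938 by the price-level factor gives the future nominal sum.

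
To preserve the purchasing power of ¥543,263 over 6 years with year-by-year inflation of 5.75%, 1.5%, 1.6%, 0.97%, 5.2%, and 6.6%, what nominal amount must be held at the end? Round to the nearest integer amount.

Cumulative price-level factor: 1.0575 × 1.015 × 1.016 × 1.0097 × 1.052 × 1.066 ≈ 1.2348250383.
The nominal amount required is ¥543,263 scaled up by that factor.

¥670,835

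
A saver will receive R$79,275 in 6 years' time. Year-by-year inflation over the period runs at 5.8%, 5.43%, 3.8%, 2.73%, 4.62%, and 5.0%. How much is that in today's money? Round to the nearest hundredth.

R$60,671.92

Price-level factor over 6 years: 1.058 × 1.0543 × 1.038 × 1.0273 × 1.0462 × 1.050 ≈ 1.3066176807.
Purchasing power today: R$79,275 divided by that factor.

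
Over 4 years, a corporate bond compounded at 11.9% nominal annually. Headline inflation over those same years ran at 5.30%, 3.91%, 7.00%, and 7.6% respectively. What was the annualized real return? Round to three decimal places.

Cumulative inflation factor: 1.0530 × 1.0391 × 1.0700 × 1.076 ≈ 1.25974.
Nominal growth factor: 1.56791. Real growth factor = 1.56791 / 1.25974 ≈ 1.24463.
Annualized: 1.24463^(1/4) − 1 ≈ 0.05623.

5.623%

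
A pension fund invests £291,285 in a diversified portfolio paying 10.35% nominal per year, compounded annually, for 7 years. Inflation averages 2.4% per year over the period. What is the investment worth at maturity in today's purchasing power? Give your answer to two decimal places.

Nominal value at maturity: £291,285 × (1 + 10.35%)^7 ≈ £580,396.10.
Price-level factor over 7 years: (1 + 2.4%)^7 ≈ 1.1805916207.
The maturity value deflated by that factor is the answer in today's purchasing power.

£491,614.62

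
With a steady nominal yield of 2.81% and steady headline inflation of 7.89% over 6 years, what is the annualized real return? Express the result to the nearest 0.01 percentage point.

-4.71%

With constant rates the annual real return is the same each year: (1+2.81%)/(1+7.89%) − 1 = -0.04708.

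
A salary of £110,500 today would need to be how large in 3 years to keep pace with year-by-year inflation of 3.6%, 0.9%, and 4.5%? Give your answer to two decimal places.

£120,706.18

Cumulative price-level factor: 1.036 × 1.009 × 1.045 = 1.09236358.
The nominal amount required is £110,500 scaled up by that factor.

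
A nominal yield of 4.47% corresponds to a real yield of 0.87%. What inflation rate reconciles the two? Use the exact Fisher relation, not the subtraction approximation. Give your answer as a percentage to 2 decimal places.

From (1+r_nom) = (1+r_real)(1+π), we get 1+π = (1 + 4.47%)/(1 + 0.87%) = 1.0447/1.0087 ≈ 1.03569.
So π ≈ 3.5690%.

3.57%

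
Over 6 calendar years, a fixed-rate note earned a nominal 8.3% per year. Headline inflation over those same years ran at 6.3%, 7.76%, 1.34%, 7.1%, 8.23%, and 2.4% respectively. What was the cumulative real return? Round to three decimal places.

17.101%

Cumulative inflation factor: 1.063 × 1.0776 × 1.0134 × 1.071 × 1.0823 × 1.024 ≈ 1.37787.
Nominal growth factor: 1.61351. Real growth factor = 1.61351 / 1.37787 ≈ 1.17101.
Total real return ≈ 17.1014%.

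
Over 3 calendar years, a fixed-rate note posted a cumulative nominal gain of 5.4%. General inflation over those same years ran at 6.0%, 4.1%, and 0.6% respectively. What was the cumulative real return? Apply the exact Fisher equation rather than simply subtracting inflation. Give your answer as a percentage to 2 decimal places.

Cumulative inflation factor: 1.060 × 1.041 × 1.006 ≈ 1.11008.
Nominal growth factor: 1.05400. Real growth factor = 1.05400 / 1.11008 ≈ 0.94948.
Total real return ≈ -5.0520%.

-5.05%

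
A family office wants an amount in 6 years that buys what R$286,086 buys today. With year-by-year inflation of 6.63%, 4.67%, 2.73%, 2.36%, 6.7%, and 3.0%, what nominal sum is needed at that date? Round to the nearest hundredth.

Cumulative price-level factor: 1.0663 × 1.0467 × 1.0273 × 1.0236 × 1.067 × 1.030 ≈ 1.2898251558.
Multiplying R$286,086 by the price-level factor gives the future nominal sum.

R$369,000.92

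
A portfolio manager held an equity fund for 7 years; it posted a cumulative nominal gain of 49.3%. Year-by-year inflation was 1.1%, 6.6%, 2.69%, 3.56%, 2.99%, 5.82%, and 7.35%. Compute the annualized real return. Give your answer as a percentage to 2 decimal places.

Cumulative inflation factor: 1.011 × 1.066 × 1.0269 × 1.0356 × 1.0299 × 1.0582 × 1.0735 ≈ 1.34089.
Nominal growth factor: 1.49300. Real growth factor = 1.49300 / 1.34089 ≈ 1.11344.
Annualized: 1.11344^(1/7) − 1 ≈ 0.01547.

1.55%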